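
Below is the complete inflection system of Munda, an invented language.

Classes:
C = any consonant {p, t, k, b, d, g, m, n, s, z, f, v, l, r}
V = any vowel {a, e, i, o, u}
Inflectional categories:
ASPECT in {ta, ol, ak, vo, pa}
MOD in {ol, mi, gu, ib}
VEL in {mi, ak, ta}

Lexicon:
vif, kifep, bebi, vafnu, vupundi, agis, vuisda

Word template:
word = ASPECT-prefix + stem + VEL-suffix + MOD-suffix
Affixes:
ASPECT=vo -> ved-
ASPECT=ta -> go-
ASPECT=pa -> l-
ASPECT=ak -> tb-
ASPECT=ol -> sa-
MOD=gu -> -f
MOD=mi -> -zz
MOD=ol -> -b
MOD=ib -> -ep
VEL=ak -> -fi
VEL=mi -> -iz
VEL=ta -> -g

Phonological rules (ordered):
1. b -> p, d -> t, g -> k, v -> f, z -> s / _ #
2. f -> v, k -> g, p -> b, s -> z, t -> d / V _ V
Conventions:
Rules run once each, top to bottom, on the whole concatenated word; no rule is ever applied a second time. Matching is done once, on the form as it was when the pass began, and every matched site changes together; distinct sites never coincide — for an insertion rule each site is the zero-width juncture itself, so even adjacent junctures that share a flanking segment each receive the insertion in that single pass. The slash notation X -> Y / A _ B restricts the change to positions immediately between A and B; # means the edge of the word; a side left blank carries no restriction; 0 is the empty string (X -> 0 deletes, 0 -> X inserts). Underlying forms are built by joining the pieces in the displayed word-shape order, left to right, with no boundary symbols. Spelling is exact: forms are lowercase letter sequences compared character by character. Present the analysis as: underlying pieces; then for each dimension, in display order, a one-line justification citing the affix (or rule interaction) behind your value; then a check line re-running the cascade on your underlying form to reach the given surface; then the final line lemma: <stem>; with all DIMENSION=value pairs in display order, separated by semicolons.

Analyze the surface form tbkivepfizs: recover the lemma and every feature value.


underlying: tb-kifep-fi-zz
ASPECT=ak - signalled by the affix tb-
MOD=mi - signalled by the affix -zz
VEL=ak - signalled by the affix -fi
check: tbkifepfizz -> tbkifepfizs -> tbkivepfizs
lemma: kifep; ASPECT=ak; MOD=mi; VEL=ak


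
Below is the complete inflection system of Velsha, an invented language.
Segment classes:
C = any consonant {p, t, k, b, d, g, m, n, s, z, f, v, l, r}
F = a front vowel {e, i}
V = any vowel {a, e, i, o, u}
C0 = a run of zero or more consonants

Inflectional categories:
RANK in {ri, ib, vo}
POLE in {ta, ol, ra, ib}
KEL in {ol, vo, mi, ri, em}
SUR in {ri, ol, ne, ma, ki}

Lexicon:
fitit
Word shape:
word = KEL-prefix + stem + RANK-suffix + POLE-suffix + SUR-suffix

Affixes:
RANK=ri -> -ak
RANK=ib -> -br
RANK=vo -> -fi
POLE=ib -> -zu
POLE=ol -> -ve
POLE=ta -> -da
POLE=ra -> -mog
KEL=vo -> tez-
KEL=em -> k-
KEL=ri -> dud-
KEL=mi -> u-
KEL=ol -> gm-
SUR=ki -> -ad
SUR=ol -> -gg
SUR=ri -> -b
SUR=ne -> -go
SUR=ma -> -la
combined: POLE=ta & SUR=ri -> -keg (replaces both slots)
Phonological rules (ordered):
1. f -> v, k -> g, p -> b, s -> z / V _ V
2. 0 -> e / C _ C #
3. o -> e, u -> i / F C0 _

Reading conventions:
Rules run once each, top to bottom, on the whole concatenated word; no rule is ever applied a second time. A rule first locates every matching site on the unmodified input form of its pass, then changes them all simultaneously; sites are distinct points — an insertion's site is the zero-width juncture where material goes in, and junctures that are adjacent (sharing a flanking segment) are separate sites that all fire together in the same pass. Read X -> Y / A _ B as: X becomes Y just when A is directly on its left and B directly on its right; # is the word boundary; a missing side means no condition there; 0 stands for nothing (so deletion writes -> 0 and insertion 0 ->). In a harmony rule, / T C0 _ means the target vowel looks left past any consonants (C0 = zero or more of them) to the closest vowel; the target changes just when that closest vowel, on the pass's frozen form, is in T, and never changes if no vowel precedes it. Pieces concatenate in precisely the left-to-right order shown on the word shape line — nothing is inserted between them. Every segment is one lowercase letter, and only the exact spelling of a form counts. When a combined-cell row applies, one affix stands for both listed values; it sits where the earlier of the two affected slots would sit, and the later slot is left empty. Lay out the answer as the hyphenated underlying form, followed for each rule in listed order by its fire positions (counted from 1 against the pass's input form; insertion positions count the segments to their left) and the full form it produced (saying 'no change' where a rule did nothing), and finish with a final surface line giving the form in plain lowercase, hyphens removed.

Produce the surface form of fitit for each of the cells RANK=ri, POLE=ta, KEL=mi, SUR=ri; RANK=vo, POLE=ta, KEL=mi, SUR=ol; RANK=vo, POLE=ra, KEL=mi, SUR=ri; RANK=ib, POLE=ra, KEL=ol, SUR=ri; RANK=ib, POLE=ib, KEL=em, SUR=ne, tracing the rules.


cell RANK=ri, POLE=ta, KEL=mi, SUR=ri:
underlying: u-fitit-ak-keg
1. f -> v, k -> g, p -> b, s -> z / V _ V: fires at position(s) 2: uvititakkeg
2. 0 -> e / C _ C #: no change
3. o -> e, u -> i / F C0 _: no change
surface: uvititakkeg

cell RANK=vo, POLE=ta, KEL=mi, SUR=ol:
underlying: u-fitit-fi-da-gg
1. f -> v, k -> g, p -> b, s -> z / V _ V: fires at position(s) 2: uvititfidagg
2. 0 -> e / C _ C #: inserts after position(s) 11: uvititfidageg
3. o -> e, u -> i / F C0 _: no change
surface: uvititfidageg

cell RANK=vo, POLE=ra, KEL=mi, SUR=ri:
underlying: u-fitit-fi-mog-b
1. f -> v, k -> g, p -> b, s -> z / V _ V: fires at position(s) 2: uvititfimogb
2. 0 -> e / C _ C #: inserts after position(s) 11: uvititfimogeb
3. o -> e, u -> i / F C0 _: fires at position(s) 10: uvititfimegeb
surface: uvititfimegeb

cell RANK=ib, POLE=ra, KEL=ol, SUR=ri:
underlying: gm-fitit-br-mog-b
1. f -> v, k -> g, p -> b, s -> z / V _ V: no change
2. 0 -> e / C _ C #: inserts after position(s) 12: gmfititbrmogeb
3. o -> e, u -> i / F C0 _: fires at position(s) 11: gmfititbrmegeb
surface: gmfititbrmegeb

cell RANK=ib, POLE=ib, KEL=em, SUR=ne:
underlying: k-fitit-br-zu-go
1. f -> v, k -> g, p -> b, s -> z / V _ V: no change
2. 0 -> e / C _ C #: no change
3. o -> e, u -> i / F C0 _: fires at position(s) 10: kfititbrzigo
surface: kfititbrzigo


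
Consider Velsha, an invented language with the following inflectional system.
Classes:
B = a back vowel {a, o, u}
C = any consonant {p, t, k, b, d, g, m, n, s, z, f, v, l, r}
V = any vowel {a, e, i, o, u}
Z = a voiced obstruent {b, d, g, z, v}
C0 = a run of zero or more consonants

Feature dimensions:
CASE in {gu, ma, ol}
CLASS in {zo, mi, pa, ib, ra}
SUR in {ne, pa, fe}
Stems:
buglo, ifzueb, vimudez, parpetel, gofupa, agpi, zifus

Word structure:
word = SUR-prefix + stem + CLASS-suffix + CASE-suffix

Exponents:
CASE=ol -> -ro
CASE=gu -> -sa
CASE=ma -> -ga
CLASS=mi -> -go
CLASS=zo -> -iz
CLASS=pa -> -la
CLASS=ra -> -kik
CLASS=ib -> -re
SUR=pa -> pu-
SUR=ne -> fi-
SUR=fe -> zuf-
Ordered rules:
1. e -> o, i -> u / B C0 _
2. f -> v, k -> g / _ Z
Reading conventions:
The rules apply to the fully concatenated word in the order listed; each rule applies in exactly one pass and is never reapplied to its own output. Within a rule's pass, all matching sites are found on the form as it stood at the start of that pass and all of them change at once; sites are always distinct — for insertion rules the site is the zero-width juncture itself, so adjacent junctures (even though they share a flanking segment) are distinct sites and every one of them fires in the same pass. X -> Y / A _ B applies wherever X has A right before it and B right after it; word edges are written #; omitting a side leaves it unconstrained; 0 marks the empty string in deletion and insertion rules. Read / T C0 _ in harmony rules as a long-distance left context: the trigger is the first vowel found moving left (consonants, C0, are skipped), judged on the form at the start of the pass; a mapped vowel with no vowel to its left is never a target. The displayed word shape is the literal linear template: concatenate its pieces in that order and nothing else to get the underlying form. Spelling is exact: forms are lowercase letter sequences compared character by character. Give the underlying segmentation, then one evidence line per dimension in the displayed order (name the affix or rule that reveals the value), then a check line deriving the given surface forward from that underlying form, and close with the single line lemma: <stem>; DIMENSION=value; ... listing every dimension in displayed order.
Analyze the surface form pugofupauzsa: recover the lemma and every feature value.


underlying: pu-gofupa-iz-sa
CASE=gu - signalled by the affix -sa
CLASS=zo - signalled by the affix -iz
SUR=pa - signalled by the affix pu-
check: pugofupaizsa -> pugofupauzsa -> pugofupauzsa
lemma: gofupa; CASE=gu; CLASS=zo; SUR=pa


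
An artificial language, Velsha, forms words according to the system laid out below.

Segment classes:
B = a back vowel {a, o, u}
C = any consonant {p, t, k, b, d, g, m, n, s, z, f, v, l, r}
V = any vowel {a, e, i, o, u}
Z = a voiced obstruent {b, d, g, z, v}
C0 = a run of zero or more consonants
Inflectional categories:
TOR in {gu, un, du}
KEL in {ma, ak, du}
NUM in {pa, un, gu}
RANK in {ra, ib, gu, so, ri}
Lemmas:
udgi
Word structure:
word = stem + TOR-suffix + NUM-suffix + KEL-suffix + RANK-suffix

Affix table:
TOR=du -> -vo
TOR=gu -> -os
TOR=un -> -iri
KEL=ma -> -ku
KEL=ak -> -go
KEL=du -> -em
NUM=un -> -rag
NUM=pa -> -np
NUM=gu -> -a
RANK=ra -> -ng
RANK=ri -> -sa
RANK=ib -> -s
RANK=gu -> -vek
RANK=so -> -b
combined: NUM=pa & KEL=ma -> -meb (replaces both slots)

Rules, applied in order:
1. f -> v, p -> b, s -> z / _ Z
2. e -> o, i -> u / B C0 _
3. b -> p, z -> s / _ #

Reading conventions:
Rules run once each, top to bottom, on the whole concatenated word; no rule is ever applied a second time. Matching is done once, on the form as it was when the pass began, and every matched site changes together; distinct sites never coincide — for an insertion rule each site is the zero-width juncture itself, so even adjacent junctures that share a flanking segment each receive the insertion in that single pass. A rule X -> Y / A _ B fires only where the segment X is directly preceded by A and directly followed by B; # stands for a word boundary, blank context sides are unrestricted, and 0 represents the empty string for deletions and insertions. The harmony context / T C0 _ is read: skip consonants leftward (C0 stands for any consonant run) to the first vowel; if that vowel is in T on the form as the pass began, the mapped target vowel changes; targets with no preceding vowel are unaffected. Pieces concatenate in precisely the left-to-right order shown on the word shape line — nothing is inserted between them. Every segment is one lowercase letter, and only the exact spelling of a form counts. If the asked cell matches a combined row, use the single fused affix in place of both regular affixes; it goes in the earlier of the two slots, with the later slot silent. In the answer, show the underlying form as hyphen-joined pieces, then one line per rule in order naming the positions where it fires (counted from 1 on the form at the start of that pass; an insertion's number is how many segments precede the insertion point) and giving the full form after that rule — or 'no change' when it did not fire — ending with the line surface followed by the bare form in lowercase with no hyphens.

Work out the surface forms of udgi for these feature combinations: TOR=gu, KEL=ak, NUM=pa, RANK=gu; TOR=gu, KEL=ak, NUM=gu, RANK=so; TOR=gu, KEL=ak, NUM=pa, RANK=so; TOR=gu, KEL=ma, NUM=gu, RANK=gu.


cell TOR=gu, KEL=ak, NUM=pa, RANK=gu:
underlying: udgi-os-np-go-vek
1. f -> v, p -> b, s -> z / _ Z: fires at position(s) 8: udgiosnbgovek
2. e -> o, i -> u / B C0 _: fires at position(s) 4, 12: udguosnbgovok
3. b -> p, z -> s / _ #: no change
surface: udguosnbgovok

cell TOR=gu, KEL=ak, NUM=gu, RANK=so:
underlying: udgi-os-a-go-b
1. f -> v, p -> b, s -> z / _ Z: no change
2. e -> o, i -> u / B C0 _: fires at position(s) 4: udguosagob
3. b -> p, z -> s / _ #: fires at position(s) 10: udguosagop
surface: udguosagop

cell TOR=gu, KEL=ak, NUM=pa, RANK=so:
underlying: udgi-os-np-go-b
1. f -> v, p -> b, s -> z / _ Z: fires at position(s) 8: udgiosnbgob
2. e -> o, i -> u / B C0 _: fires at position(s) 4: udguosnbgob
3. b -> p, z -> s / _ #: fires at position(s) 11: udguosnbgop
surface: udguosnbgop

cell TOR=gu, KEL=ma, NUM=gu, RANK=gu:
underlying: udgi-os-a-ku-vek
1. f -> v, p -> b, s -> z / _ Z: no change
2. e -> o, i -> u / B C0 _: fires at position(s) 4, 11: udguosakuvok
3. b -> p, z -> s / _ #: no change
surface: udguosakuvok


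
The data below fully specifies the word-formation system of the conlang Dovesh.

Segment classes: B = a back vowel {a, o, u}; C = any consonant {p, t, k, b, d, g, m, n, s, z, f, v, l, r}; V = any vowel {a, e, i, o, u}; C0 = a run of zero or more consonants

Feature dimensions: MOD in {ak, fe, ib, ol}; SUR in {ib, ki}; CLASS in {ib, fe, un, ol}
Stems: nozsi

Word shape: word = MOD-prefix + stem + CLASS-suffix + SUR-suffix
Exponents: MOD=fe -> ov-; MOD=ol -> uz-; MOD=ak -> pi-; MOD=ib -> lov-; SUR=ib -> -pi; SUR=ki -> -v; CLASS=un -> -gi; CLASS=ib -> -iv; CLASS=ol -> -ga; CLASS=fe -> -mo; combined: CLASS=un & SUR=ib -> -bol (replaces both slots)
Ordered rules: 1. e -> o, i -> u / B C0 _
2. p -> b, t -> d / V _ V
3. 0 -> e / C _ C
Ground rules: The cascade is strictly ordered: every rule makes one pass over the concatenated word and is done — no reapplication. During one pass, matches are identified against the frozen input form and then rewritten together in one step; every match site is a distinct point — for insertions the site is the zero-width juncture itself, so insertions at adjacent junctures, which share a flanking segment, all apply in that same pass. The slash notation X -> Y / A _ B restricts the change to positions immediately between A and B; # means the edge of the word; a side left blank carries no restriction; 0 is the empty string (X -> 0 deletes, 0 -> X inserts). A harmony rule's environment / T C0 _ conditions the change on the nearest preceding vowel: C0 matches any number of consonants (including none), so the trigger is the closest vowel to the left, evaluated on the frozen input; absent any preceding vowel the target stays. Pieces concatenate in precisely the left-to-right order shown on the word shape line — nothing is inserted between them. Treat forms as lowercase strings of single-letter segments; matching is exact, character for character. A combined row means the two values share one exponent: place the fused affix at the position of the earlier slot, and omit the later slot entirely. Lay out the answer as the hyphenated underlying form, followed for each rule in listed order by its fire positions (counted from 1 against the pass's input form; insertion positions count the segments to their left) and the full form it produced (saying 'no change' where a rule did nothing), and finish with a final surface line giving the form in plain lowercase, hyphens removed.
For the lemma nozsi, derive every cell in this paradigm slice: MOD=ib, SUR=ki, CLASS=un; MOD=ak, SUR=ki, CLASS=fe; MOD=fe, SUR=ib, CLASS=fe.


cell MOD=ib, SUR=ki, CLASS=un:
underlying: lov-nozsi-gi-v
1. e -> o, i -> u / B C0 _: fires at position(s) 8: lovnozsugiv
2. p -> b, t -> d / V _ V: no change
3. 0 -> e / C _ C: inserts after position(s) 3, 6: lovenozesugiv
surface: lovenozesugiv

cell MOD=ak, SUR=ki, CLASS=fe:
underlying: pi-nozsi-mo-v
1. e -> o, i -> u / B C0 _: fires at position(s) 7: pinozsumov
2. p -> b, t -> d / V _ V: no change
3. 0 -> e / C _ C: inserts after position(s) 5: pinozesumov
surface: pinozesumov

cell MOD=fe, SUR=ib, CLASS=fe:
underlying: ov-nozsi-mo-pi
1. e -> o, i -> u / B C0 _: fires at position(s) 7, 11: ovnozsumopu
2. p -> b, t -> d / V _ V: fires at position(s) 10: ovnozsumobu
3. 0 -> e / C _ C: inserts after position(s) 2, 5: ovenozesumobu
surface: ovenozesumobu


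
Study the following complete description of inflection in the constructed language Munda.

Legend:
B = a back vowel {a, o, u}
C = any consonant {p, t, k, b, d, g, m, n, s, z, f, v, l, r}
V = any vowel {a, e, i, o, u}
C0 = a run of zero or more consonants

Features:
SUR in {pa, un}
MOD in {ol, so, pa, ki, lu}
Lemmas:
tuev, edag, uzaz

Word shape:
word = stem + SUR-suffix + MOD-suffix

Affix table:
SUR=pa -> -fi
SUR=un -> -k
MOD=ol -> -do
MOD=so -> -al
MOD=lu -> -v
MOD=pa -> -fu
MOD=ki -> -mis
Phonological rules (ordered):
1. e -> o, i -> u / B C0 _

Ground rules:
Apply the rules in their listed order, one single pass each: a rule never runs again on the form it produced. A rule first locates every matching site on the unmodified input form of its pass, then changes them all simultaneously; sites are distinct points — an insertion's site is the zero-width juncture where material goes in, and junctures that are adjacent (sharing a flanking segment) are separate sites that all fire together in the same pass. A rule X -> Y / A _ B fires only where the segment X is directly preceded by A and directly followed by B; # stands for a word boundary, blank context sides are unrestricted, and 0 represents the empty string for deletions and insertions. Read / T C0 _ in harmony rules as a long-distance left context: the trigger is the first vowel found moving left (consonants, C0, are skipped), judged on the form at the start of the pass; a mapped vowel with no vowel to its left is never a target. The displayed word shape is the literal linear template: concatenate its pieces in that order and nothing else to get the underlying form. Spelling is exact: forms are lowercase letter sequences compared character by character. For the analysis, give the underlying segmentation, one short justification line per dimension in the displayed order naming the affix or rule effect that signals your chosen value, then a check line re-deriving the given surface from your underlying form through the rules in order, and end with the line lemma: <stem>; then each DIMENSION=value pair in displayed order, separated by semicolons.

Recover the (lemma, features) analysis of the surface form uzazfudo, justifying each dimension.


underlying: uzaz-fi-do
SUR=pa - signalled by the affix -fi
MOD=ol - signalled by the affix -do
check: uzazfido -> uzazfudo
lemma: uzaz; SUR=pa; MOD=ol


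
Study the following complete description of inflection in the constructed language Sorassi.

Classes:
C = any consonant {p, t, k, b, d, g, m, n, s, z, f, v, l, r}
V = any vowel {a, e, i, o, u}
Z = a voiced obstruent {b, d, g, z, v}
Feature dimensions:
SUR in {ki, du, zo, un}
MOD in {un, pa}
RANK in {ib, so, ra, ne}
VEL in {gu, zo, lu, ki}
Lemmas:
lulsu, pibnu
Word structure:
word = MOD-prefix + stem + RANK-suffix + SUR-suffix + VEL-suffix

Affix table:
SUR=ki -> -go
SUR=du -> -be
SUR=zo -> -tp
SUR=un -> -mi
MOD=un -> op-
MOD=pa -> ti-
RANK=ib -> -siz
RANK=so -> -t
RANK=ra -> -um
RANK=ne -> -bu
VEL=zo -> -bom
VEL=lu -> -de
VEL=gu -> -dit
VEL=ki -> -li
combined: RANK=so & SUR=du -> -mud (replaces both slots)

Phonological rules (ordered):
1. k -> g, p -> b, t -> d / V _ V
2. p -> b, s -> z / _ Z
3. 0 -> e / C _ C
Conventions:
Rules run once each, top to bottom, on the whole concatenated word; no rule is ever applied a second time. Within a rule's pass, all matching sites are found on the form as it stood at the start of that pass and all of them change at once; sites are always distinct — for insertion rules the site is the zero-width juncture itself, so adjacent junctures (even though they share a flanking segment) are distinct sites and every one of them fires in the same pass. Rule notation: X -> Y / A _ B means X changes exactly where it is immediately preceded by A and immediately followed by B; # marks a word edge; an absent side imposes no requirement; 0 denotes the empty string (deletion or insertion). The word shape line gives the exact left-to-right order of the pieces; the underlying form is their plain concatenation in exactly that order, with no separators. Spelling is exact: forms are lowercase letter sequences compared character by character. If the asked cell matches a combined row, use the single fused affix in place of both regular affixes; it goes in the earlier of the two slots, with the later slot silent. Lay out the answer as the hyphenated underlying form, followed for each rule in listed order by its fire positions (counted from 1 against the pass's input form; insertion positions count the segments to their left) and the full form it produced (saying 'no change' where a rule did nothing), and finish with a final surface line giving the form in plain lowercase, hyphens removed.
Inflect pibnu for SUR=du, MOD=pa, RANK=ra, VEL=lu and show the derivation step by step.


underlying: ti-pibnu-um-be-de
1. k -> g, p -> b, t -> d / V _ V: fires at position(s) 3: tibibnuumbede
2. p -> b, s -> z / _ Z: no change
3. 0 -> e / C _ C: inserts after position(s) 5, 9: tibibenuumebede
surface: tibibenuumebede


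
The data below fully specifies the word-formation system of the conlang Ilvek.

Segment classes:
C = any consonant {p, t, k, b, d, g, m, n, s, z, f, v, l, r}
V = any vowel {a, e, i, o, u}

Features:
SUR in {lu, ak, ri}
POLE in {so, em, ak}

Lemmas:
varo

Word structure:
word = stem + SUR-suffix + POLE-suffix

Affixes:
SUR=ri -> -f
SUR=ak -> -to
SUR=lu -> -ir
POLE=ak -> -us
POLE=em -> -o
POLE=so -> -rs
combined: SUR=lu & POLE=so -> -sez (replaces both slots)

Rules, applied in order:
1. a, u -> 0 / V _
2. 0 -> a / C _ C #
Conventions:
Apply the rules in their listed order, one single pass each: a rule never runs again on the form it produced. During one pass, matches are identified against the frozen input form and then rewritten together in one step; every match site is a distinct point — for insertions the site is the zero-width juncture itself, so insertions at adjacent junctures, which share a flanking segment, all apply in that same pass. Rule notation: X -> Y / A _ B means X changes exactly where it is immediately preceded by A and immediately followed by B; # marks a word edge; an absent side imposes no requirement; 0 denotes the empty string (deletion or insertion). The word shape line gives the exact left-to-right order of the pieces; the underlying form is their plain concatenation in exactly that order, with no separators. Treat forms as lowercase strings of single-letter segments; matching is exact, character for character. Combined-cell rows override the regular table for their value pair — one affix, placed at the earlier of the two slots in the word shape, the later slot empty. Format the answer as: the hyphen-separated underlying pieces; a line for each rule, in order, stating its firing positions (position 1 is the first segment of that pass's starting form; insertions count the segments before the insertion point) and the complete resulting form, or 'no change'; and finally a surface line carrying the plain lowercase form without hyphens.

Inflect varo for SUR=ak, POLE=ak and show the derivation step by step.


underlying: varo-to-us
1. a, u -> 0 / V _: fires at position(s) 7: varotos
2. 0 -> a / C _ C #: no change
surface: varotos


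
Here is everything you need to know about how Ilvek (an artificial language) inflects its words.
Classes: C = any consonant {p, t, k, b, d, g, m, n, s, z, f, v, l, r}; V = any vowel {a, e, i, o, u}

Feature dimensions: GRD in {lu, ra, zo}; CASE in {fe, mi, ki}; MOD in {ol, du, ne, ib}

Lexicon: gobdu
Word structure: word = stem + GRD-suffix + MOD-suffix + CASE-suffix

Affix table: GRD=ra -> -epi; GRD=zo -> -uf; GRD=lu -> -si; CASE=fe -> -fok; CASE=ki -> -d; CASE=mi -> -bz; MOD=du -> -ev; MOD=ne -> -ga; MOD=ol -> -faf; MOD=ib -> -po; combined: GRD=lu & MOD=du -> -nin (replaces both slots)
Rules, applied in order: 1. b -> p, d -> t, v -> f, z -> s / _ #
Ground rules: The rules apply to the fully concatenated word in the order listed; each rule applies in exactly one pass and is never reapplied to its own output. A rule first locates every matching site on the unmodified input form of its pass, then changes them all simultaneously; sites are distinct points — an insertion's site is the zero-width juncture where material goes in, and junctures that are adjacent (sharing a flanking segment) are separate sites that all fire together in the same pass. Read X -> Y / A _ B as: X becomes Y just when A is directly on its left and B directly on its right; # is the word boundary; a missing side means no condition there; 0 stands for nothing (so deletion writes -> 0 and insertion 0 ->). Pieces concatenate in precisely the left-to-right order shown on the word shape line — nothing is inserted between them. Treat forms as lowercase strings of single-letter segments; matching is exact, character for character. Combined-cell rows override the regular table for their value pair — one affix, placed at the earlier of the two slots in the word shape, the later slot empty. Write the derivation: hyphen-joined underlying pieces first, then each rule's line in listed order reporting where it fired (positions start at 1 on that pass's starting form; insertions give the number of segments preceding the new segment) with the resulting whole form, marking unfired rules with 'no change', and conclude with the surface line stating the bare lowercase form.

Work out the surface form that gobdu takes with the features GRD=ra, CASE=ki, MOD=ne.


underlying: gobdu-epi-ga-d
1. b -> p, d -> t, v -> f, z -> s / _ #: fires at position(s) 11: gobduepigat
surface: gobduepigat


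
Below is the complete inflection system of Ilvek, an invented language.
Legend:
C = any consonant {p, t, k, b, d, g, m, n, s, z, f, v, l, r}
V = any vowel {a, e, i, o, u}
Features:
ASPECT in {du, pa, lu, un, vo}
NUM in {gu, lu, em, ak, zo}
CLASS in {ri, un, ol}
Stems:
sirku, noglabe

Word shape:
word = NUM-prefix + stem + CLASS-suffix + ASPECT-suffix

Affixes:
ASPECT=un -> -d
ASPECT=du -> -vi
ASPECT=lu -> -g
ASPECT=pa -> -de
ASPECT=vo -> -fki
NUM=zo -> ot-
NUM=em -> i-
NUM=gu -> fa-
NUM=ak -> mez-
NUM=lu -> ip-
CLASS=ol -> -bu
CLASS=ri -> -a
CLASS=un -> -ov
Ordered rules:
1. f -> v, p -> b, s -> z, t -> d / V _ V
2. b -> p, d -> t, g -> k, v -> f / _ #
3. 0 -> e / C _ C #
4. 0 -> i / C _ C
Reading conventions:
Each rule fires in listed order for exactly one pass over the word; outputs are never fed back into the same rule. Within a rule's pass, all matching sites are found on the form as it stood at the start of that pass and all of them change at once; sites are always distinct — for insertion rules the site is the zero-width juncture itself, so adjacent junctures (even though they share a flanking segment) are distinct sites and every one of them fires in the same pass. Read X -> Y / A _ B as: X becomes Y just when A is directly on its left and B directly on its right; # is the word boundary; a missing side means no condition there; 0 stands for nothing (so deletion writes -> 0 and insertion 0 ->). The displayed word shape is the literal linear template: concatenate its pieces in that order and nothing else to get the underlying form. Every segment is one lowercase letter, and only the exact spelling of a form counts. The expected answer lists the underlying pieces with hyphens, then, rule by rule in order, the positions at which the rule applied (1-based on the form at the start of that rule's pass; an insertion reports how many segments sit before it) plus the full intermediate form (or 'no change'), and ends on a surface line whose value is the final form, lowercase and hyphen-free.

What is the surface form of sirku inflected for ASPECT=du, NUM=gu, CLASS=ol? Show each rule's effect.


underlying: fa-sirku-bu-vi
1. f -> v, p -> b, s -> z, t -> d / V _ V: fires at position(s) 3: fazirkubuvi
2. b -> p, d -> t, g -> k, v -> f / _ #: no change
3. 0 -> e / C _ C #: no change
4. 0 -> i / C _ C: inserts after position(s) 5: fazirikubuvi
surface: fazirikubuvi


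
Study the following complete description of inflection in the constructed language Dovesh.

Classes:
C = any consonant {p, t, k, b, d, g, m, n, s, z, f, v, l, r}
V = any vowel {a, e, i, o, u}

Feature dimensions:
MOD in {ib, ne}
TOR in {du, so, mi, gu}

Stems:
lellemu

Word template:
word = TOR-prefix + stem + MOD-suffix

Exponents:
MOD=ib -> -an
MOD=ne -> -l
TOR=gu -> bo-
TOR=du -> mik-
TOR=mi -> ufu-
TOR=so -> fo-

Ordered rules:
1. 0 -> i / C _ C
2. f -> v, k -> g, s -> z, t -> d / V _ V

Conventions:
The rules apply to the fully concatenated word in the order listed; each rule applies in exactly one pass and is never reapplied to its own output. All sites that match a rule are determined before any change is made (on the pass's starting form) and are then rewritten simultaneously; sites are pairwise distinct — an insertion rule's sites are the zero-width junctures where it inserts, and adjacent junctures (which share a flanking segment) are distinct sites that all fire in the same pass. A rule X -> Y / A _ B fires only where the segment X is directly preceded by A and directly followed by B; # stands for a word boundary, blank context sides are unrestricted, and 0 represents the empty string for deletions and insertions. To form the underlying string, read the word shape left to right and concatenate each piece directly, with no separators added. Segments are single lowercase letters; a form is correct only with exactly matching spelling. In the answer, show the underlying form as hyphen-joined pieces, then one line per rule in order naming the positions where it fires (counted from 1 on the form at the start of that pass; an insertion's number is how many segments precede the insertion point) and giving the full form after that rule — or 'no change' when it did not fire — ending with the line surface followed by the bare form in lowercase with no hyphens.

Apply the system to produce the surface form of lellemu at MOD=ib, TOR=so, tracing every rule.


underlying: fo-lellemu-an
1. 0 -> i / C _ C: inserts after position(s) 5: folelilemuan
2. f -> v, k -> g, s -> z, t -> d / V _ V: no change
surface: folelilemuan


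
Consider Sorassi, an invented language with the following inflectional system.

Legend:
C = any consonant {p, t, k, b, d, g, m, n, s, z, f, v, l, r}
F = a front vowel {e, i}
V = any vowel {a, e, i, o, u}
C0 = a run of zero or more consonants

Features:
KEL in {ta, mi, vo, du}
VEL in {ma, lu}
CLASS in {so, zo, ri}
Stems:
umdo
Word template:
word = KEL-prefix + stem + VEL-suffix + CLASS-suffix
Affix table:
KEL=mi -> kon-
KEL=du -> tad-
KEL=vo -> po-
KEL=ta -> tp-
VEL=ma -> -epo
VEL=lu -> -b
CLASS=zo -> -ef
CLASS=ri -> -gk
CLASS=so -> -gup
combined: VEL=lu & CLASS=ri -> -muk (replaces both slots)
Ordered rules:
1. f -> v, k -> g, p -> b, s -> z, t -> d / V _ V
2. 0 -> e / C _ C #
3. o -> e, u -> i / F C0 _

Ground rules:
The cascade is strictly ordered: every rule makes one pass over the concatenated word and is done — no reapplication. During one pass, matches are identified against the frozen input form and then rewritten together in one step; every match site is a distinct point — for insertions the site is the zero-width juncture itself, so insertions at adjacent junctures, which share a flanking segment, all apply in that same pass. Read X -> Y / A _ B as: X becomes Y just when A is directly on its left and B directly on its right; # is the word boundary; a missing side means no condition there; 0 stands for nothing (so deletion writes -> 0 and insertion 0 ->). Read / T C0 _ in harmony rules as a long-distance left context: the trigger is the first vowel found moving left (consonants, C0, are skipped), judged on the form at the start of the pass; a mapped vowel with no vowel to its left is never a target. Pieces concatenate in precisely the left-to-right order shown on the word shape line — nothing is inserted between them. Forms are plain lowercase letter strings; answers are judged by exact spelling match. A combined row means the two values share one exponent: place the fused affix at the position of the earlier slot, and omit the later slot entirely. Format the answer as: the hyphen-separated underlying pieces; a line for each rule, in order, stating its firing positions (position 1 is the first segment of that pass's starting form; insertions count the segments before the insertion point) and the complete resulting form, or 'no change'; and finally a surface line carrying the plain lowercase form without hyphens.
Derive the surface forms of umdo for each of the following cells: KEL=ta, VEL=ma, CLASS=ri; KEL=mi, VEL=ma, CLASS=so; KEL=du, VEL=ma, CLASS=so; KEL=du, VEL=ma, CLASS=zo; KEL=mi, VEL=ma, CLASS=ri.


cell KEL=ta, VEL=ma, CLASS=ri:
underlying: tp-umdo-epo-gk
1. f -> v, k -> g, p -> b, s -> z, t -> d / V _ V: fires at position(s) 8: tpumdoebogk
2. 0 -> e / C _ C #: inserts after position(s) 10: tpumdoebogek
3. o -> e, u -> i / F C0 _: fires at position(s) 9: tpumdoebegek
surface: tpumdoebegek

cell KEL=mi, VEL=ma, CLASS=so:
underlying: kon-umdo-epo-gup
1. f -> v, k -> g, p -> b, s -> z, t -> d / V _ V: fires at position(s) 9: konumdoebogup
2. 0 -> e / C _ C #: no change
3. o -> e, u -> i / F C0 _: fires at position(s) 10: konumdoebegup
surface: konumdoebegup

cell KEL=du, VEL=ma, CLASS=so:
underlying: tad-umdo-epo-gup
1. f -> v, k -> g, p -> b, s -> z, t -> d / V _ V: fires at position(s) 9: tadumdoebogup
2. 0 -> e / C _ C #: no change
3. o -> e, u -> i / F C0 _: fires at position(s) 10: tadumdoebegup
surface: tadumdoebegup

cell KEL=du, VEL=ma, CLASS=zo:
underlying: tad-umdo-epo-ef
1. f -> v, k -> g, p -> b, s -> z, t -> d / V _ V: fires at position(s) 9: tadumdoeboef
2. 0 -> e / C _ C #: no change
3. o -> e, u -> i / F C0 _: fires at position(s) 10: tadumdoebeef
surface: tadumdoebeef

cell KEL=mi, VEL=ma, CLASS=ri:
underlying: kon-umdo-epo-gk
1. f -> v, k -> g, p -> b, s -> z, t -> d / V _ V: fires at position(s) 9: konumdoebogk
2. 0 -> e / C _ C #: inserts after position(s) 11: konumdoebogek
3. o -> e, u -> i / F C0 _: fires at position(s) 10: konumdoebegek
surface: konumdoebegek


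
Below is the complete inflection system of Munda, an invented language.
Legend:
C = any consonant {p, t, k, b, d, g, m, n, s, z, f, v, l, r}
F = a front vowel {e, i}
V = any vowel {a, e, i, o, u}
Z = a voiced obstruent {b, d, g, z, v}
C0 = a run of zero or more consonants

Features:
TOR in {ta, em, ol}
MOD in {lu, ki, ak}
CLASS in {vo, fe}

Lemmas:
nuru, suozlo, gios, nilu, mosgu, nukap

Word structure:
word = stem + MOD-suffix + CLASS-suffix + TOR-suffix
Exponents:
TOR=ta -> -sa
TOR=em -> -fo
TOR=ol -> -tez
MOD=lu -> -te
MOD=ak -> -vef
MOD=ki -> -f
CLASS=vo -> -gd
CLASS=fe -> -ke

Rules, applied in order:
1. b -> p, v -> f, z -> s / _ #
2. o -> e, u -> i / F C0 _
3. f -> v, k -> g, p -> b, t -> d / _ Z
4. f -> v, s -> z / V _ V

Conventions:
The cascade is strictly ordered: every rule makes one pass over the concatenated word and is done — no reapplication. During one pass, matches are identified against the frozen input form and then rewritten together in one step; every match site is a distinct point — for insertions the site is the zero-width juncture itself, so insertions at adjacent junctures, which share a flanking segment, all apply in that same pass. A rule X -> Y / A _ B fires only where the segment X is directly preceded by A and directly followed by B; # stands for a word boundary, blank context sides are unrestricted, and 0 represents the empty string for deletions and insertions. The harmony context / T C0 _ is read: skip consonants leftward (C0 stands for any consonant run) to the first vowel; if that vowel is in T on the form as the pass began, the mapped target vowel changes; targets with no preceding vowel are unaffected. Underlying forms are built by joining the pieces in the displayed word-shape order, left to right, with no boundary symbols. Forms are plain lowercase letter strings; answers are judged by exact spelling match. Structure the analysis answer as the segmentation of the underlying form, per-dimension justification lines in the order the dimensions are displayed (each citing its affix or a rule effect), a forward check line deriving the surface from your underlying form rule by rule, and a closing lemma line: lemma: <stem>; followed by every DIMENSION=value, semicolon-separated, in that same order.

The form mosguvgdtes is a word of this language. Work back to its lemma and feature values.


underlying: mosgu-f-gd-tez
TOR=ol - signalled by the affix -tez
MOD=ki - signalled by the affix -f
CLASS=vo - signalled by the affix -gd
check: mosgufgdtez -> mosgufgdtes -> mosgufgdtes -> mosguvgdtes -> mosguvgdtes
lemma: mosgu; TOR=ol; MOD=ki; CLASS=vo


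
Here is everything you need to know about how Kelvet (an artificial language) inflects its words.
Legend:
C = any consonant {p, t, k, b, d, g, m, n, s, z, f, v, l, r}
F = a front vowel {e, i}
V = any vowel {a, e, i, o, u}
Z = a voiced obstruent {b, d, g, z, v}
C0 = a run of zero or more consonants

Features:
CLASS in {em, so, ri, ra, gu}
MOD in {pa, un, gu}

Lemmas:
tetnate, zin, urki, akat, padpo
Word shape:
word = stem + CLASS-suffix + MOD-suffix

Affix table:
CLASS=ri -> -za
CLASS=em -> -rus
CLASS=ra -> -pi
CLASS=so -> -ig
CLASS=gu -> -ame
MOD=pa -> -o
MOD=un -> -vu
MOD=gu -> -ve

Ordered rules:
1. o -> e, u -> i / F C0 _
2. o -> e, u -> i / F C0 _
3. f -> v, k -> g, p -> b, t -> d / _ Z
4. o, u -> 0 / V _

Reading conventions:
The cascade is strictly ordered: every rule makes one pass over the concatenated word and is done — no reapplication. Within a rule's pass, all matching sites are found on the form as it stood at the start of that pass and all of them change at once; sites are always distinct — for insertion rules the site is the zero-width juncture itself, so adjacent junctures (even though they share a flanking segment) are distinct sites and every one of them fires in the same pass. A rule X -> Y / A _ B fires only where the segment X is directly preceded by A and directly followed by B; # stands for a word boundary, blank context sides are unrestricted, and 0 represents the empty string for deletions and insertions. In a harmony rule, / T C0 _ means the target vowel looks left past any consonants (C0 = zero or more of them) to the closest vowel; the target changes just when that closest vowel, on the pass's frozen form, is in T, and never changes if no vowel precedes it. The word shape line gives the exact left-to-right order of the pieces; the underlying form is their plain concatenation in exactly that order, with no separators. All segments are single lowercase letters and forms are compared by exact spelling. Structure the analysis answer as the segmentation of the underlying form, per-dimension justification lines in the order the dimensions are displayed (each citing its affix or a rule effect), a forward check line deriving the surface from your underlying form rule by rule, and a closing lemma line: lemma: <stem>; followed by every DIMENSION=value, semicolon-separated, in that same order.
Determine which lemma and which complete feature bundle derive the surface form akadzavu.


underlying: akat-za-vu
CLASS=ri - signalled by the affix -za
MOD=un - signalled by the affix -vu
check: akatzavu -> akatzavu -> akatzavu -> akadzavu -> akadzavu
lemma: akat; CLASS=ri; MOD=un


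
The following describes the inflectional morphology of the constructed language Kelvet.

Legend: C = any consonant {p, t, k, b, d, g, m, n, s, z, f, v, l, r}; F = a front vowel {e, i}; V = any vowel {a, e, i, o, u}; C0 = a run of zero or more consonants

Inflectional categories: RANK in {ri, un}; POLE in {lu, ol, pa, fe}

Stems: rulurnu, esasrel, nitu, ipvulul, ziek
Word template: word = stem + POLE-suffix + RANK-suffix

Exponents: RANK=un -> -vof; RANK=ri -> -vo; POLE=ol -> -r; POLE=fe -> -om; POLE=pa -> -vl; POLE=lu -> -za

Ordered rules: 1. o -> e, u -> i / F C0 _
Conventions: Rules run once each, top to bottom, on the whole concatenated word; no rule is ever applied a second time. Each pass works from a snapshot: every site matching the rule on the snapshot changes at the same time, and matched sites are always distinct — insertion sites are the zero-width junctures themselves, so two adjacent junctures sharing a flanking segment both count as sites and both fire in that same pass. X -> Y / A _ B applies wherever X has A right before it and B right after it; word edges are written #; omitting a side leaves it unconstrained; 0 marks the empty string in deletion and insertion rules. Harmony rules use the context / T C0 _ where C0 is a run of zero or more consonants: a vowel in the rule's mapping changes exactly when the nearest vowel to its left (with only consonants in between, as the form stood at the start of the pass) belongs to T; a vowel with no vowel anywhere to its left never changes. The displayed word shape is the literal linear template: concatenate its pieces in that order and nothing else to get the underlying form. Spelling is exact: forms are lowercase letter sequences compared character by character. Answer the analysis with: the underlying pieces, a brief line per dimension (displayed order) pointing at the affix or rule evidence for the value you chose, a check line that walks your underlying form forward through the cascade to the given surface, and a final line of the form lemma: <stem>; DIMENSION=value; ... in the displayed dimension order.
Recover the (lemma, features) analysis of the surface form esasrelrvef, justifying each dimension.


underlying: esasrel-r-vof
RANK=un - signalled by the affix -vof
POLE=ol - signalled by the affix -r
check: esasrelrvof -> esasrelrvef
lemma: esasrel; RANK=un; POLE=ol
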